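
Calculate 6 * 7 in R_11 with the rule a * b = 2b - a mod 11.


6 * 7 = 2*7 - 6 mod 11
= 14 - 6 mod 11
= 8 mod 11 = 8

8


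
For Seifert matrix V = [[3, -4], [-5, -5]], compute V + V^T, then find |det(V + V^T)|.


Step 1: Form V + V^T where V = [[3, -4], [-5, -5]]
  V^T = [[3, -5], [-4, -5]]
  V + V^T = [[6, -9], [-9, -10]]
Step 2: det(V + V^T) = 6*(-10) - (-9)*(-9)
  = -60 - 81 = -141
Step 3: Knot determinant = |det(V + V^T)| = |-141| = 141

141


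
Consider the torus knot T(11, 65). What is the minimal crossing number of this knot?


For a torus knot T(p, q) with gcd(p,q)=1,
the crossing number is min(p*(q-1), q*(p-1)).
p*(q-1) = 11*64 = 704
q*(p-1) = 65*10 = 650
min(704, 650) = 650

650


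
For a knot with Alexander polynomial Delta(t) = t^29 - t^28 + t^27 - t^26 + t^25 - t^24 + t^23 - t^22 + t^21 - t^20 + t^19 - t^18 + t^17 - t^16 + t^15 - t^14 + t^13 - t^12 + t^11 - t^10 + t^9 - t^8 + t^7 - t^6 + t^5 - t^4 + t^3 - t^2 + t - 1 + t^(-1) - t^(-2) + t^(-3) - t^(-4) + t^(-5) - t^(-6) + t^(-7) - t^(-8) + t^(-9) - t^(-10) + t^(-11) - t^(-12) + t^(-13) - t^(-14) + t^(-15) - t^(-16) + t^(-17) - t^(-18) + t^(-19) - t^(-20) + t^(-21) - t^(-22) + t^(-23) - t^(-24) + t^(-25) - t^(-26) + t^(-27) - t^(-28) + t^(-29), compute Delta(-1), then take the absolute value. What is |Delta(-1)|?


Step 1: The polynomial has 59 terms with alternating signs, exponents from 29 down to -29.
Step 2: Substitute t = -1. The i-th term has coefficient (-1)^i and exponent (m-i),
  so its value is (-1)^i * (-1)^(m-i) = (-1)^m = -1 for every i.
Step 3: All 59 terms equal -1, so Delta(-1) = 59 * (-1) = -59
Step 4: |Delta(-1)| = 59

59


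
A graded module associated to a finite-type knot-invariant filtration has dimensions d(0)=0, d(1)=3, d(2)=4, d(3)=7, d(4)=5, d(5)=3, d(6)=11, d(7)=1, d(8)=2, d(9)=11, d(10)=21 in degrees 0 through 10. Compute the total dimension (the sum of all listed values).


Total dimension = d(0) + d(1) + ... + d(10)
= 0 + 3 + 4 + 7 + 5 + 3 + 11 + 1 + 2 + 11 + 21
= 68

68


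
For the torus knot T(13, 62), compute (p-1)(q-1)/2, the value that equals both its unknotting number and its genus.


For a torus knot T(p,q), both the unknotting number and genus equal (p-1)(q-1)/2.
= (13-1)(62-1)/2
= 12*61/2
= 732/2 = 366

366


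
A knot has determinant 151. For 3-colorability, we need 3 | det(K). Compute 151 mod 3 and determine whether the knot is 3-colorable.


Step 1: A knot is p-colorable if and only if p divides its determinant.
Step 2: Compute 151 mod 3.
151 = 50 * 3 + 1
Step 3: 151 mod 3 = 1
Step 4: The knot is 3-colorable: no

1


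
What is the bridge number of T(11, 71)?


The bridge number of T(p,q) is min(p,q).
min(11, 71) = 11

11


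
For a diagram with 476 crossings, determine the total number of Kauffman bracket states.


Each crossing contributes 2 choices (A-smoothing or B-smoothing).
Total states = 2^476 = 195109284394749514461349826862072894109287383916560696928697309976585733676235351257519131441468248197489183195087913930965498479955517831643136

195109284394749514461349826862072894109287383916560696928697309976585733676235351257519131441468248197489183195087913930965498479955517831643136


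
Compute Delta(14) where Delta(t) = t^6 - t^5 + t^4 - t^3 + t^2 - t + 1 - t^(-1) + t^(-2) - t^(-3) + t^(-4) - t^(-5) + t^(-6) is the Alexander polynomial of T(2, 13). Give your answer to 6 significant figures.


Substituting t = 14 into Delta(t) = t^6 - t^5 + t^4 - t^3 + t^2 - t + 1 - t^(-1) + t^(-2) - t^(-3) + t^(-4) - t^(-5) + t^(-6):
Term values: (7529536) + (-537824) + (38416) + (-2744) + (196) + (-14) + (1) + (-0.0714286) + (0.00510204) + (-0.000364431) + (2.60308e-05) + (-1.85934e-06) + (1.3281e-07)
Sum = 7027566.933
Rounded to 6 significant figures: 7.02757e+06

7.02757e+06


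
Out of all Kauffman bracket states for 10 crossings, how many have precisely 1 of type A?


We choose which 1 of 10 crossings get A-smoothings.
C(10, 1) = 10! / (1! * 9!)
= 10

10


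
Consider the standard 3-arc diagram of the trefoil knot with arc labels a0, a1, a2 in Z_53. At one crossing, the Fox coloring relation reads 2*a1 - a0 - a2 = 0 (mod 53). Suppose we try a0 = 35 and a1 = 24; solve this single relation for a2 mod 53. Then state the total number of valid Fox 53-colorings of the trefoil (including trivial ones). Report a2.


Step 1: Apply the given crossing relation 2*a1 - a0 - a2 = 0 (mod 53).
  a2 = 2*a1 - a0 mod 53
  a2 = 2*24 - 35 mod 53
  a2 = 48 - 35 mod 53
  a2 = 13 mod 53 = 13
Step 2: The trefoil has determinant 3.
  Number of Fox p-colorings (p prime) is p^2 if p = 3, else p.
  Since 53 does not divide 3, only trivial (constant) colorings exist.
  (So the trial a0 = 35, a1 = 24 with a0 != a1 does NOT extend to a valid coloring of the whole trefoil: the other two crossing relations require 3*(a1 - a0) = 0 (mod 53), which fails.)
  Total colorings = 53
Step 3: a2 = 13, total Fox 53-colorings = 53

13


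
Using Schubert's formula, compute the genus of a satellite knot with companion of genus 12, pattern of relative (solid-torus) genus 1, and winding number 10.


Schubert: g(satellite) = g_rel(pattern) + |winding| * g(companion),
where g_rel(pattern) is the genus of the pattern relative to the solid torus.
= 1 + 10 * 12
= 1 + 120 = 121

121


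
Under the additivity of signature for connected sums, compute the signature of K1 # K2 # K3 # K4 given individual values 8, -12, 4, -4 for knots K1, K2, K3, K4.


The signature is additive under connected sum.
signature(K1 # K2 # K3 # K4) = (8) + (-12) + (4) + (-4)
= -4

-4


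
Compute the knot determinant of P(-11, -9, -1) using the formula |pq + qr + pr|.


Step 1: Compute pq + qr + pr.
pq = (-11)*(-9) = 99
qr = (-9)*(-1) = 9
pr = (-11)*(-1) = 11
pq + qr + pr = 99 + 9 + 11 = 119
Step 2: Take absolute value.
det(P(-11,-9,-1)) = |119| = 119

119


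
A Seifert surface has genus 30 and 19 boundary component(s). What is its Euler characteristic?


chi = 2 - 2g - b
= 2 - 2*30 - 19
= 2 - 60 - 19 = -77

-77


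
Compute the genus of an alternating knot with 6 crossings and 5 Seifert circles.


For alternating knots, g = (c - s + 1)/2.
= (6 - 5 + 1)/2
= 2/2 = 1

1


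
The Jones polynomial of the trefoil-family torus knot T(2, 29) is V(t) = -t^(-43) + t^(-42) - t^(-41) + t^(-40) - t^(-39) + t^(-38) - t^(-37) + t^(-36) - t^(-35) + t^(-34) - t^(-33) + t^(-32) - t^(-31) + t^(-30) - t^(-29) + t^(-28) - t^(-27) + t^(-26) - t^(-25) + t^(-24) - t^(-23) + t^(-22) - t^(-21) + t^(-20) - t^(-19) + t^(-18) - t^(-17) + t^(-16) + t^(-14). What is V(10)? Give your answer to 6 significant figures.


Substituting t = 10 into V(t) = -t^(-43) + t^(-42) - t^(-41) + t^(-40) - t^(-39) + t^(-38) - t^(-37) + t^(-36) - t^(-35) + t^(-34) - t^(-33) + t^(-32) - t^(-31) + t^(-30) - t^(-29) + t^(-28) - t^(-27) + t^(-26) - t^(-25) + t^(-24) - t^(-23) + t^(-22) - t^(-21) + t^(-20) - t^(-19) + t^(-18) - t^(-17) + t^(-16) + t^(-14):
  (-)t^(-43) = -1e-43
  (+)t^(-42) = 1e-42
  (-)t^(-41) = -1e-41
  (+)t^(-40) = 1e-40
  (-)t^(-39) = -1e-39
  (+)t^(-38) = 1e-38
  (-)t^(-37) = -1e-37
  (+)t^(-36) = 1e-36
  (-)t^(-35) = -1e-35
  (+)t^(-34) = 1e-34
  (-)t^(-33) = -1e-33
  (+)t^(-32) = 1e-32
  (-)t^(-31) = -1e-31
  (+)t^(-30) = 1e-30
  (-)t^(-29) = -1e-29
  (+)t^(-28) = 1e-28
  (-)t^(-27) = -1e-27
  (+)t^(-26) = 1e-26
  (-)t^(-25) = -1e-25
  (+)t^(-24) = 1e-24
  (-)t^(-23) = -1e-23
  (+)t^(-22) = 1e-22
  (-)t^(-21) = -1e-21
  (+)t^(-20) = 1e-20
  (-)t^(-19) = -1e-19
  (+)t^(-18) = 1e-18
  (-)t^(-17) = -1e-17
  (+)t^(-16) = 1e-16
  (+)t^(-14) = 1e-14
Sum = (-1e-43) + (1e-42) + (-1e-41) + (1e-40) + (-1e-39) + (1e-38) + (-1e-37) + (1e-36) + (-1e-35) + (1e-34) + (-1e-33) + (1e-32) + (-1e-31) + (1e-30) + (-1e-29) + (1e-28) + (-1e-27) + (1e-26) + (-1e-25) + (1e-24) + (-1e-23) + (1e-22) + (-1e-21) + (1e-20) + (-1e-19) + (1e-18) + (-1e-17) + (1e-16) + (1e-14)
= 1.009090909e-14
Rounded to 6 significant figures: 1.00909e-14

1.00909e-14


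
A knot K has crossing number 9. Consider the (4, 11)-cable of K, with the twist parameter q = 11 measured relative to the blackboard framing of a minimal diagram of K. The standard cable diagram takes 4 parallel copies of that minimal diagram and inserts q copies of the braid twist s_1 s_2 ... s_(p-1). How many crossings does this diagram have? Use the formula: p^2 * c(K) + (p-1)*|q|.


Step 1: Each of the c(K) crossings of the companion diagram becomes p*p = p^2 crossings among the p parallel strands, and each of the |q| twists s_1 s_2 ... s_(p-1) adds (p-1) crossings.
  Crossings = p^2 * c(K) + (p-1)*|q|
Step 2: = 4^2 * 9 + (4-1)*11
Step 3: = 16*9 + 3*11
Step 4: = 144 + 33 = 177

177


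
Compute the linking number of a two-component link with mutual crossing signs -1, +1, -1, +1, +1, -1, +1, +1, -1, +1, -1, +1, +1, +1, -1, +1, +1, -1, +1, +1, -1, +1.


Step 1: Count positive crossings: 14
Step 2: Count negative crossings: 8
Step 3: Sum of signs = 14 - 8 = 6
Step 4: Linking number = sum/2 = 6/2 = 3

3


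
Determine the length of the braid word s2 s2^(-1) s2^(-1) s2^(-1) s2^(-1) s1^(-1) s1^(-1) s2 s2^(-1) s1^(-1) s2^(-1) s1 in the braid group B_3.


The word length counts the number of generators (including inverses).
Listing each generator: s2, s2^(-1), s2^(-1), s2^(-1), s2^(-1), s1^(-1), s1^(-1), s2, s2^(-1), s1^(-1), s2^(-1), s1
There are 12 generators in this braid word.

12


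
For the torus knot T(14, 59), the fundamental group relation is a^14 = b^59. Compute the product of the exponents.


The relation is a^14 = b^59.
Product of exponents = 14 * 59
= 826

826


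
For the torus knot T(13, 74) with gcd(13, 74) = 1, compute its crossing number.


For a torus knot T(p, q) with gcd(p,q)=1,
the crossing number is min(p*(q-1), q*(p-1)).
p*(q-1) = 13*73 = 949
q*(p-1) = 74*12 = 888
min(949, 888) = 888

888


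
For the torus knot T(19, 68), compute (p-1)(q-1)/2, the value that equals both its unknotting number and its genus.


For a torus knot T(p,q), both the unknotting number and genus equal (p-1)(q-1)/2.
= (19-1)(68-1)/2
= 18*67/2
= 1206/2 = 603

603


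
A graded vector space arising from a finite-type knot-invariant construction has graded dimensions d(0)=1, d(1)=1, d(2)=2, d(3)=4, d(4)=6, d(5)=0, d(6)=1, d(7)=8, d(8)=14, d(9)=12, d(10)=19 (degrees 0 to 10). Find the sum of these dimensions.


Total dimension = d(0) + d(1) + ... + d(10)
= 1 + 1 + 2 + 4 + 6 + 0 + 1 + 8 + 14 + 12 + 19
= 68

68


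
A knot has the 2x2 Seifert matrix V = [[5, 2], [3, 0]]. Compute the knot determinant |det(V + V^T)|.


Step 1: Form V + V^T where V = [[5, 2], [3, 0]]
  V^T = [[5, 3], [2, 0]]
  V + V^T = [[10, 5], [5, 0]]
Step 2: det(V + V^T) = 10*0 - 5*5
  = 0 - 25 = -25
Step 3: Knot determinant = |det(V + V^T)| = |-25| = 25

25


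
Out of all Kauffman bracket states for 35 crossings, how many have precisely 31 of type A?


We choose which 31 of 35 crossings get A-smoothings.
C(35, 31) = 35! / (31! * 4!)
= 52360

52360


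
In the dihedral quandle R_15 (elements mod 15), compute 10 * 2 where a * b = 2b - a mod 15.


10 * 2 = 2*2 - 10 mod 15
= 4 - 10 mod 15
= -6 mod 15 = 9

9


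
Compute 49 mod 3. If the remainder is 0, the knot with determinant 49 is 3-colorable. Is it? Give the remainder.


Step 1: A knot is p-colorable if and only if p divides its determinant.
Step 2: Compute 49 mod 3.
49 = 16 * 3 + 1
Step 3: 49 mod 3 = 1
Step 4: The knot is 3-colorable: no

1


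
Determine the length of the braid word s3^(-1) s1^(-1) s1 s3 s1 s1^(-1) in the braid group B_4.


The word length counts the number of generators (including inverses).
Listing each generator: s3^(-1), s1^(-1), s1, s3, s1, s1^(-1)
There are 6 generators in this braid word.

6


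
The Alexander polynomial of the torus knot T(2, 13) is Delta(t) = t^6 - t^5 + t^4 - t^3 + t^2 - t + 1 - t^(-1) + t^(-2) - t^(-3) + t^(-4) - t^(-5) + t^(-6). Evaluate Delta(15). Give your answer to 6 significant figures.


Substituting t = 15 into Delta(t) = t^6 - t^5 + t^4 - t^3 + t^2 - t + 1 - t^(-1) + t^(-2) - t^(-3) + t^(-4) - t^(-5) + t^(-6):
Term values: (11390625) + (-759375) + (50625) + (-3375) + (225) + (-15) + (1) + (-0.0666667) + (0.00444444) + (-0.000296296) + (1.97531e-05) + (-1.31687e-06) + (8.77915e-08)
Sum = 10678710.94
Rounded to 6 significant figures: 1.06787e+07

1.06787e+07


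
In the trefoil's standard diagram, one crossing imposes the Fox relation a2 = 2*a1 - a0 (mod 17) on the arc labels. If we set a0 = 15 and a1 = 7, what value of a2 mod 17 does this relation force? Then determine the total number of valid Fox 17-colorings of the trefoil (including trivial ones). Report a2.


Step 1: Apply the given crossing relation 2*a1 - a0 - a2 = 0 (mod 17).
  a2 = 2*a1 - a0 mod 17
  a2 = 2*7 - 15 mod 17
  a2 = 14 - 15 mod 17
  a2 = -1 mod 17 = 16
Step 2: The trefoil has determinant 3.
  Number of Fox p-colorings (p prime) is p^2 if p = 3, else p.
  Since 17 does not divide 3, only trivial (constant) colorings exist.
  (So the trial a0 = 15, a1 = 7 with a0 != a1 does NOT extend to a valid coloring of the whole trefoil: the other two crossing relations require 3*(a1 - a0) = 0 (mod 17), which fails.)
  Total colorings = 17
Step 3: a2 = 16, total Fox 17-colorings = 17

16


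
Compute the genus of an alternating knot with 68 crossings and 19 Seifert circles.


For alternating knots, g = (c - s + 1)/2.
= (68 - 19 + 1)/2
= 50/2 = 25

25


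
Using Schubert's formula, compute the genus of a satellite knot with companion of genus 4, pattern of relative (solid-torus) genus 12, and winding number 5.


Schubert: g(satellite) = g_rel(pattern) + |winding| * g(companion),
where g_rel(pattern) is the genus of the pattern relative to the solid torus.
= 12 + 5 * 4
= 12 + 20 = 32

32


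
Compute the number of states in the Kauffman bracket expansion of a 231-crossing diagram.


Each crossing contributes 2 choices (A-smoothing or B-smoothing).
Total states = 2^231 = 3450873173395281893717377931138512726225554486085193277581262111899648

3450873173395281893717377931138512726225554486085193277581262111899648


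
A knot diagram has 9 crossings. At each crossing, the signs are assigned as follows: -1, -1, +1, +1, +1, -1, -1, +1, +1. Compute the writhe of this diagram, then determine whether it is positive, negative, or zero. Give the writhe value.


Step 1: Count positive crossings (+1).
Positive crossings: 5
Step 2: Count negative crossings (-1).
Negative crossings: 4
Step 3: Writhe = (positive) - (negative)
w = 5 - 4 = 1
Step 4: |w| = 1, and w is positive

1


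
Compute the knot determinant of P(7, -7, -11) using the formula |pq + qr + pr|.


Step 1: Compute pq + qr + pr.
pq = 7*(-7) = -49
qr = (-7)*(-11) = 77
pr = 7*(-11) = -77
pq + qr + pr = -49 + 77 + (-77) = -49
Step 2: Take absolute value.
det(P(7,-7,-11)) = |-49| = 49

49


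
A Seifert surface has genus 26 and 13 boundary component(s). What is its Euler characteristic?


chi = 2 - 2g - b
= 2 - 2*26 - 13
= 2 - 52 - 13 = -63

-63


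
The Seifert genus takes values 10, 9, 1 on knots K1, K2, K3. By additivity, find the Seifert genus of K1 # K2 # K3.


The Seifert genus is additive under connected sum.
Seifert genus(K1 # K2 # K3) = (10) + (9) + (1)
= 20

20


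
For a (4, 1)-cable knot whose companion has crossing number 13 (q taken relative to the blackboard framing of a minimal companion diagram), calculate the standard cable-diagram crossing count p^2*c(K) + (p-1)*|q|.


Step 1: Each of the c(K) crossings of the companion diagram becomes p*p = p^2 crossings among the p parallel strands, and each of the |q| twists s_1 s_2 ... s_(p-1) adds (p-1) crossings.
  Crossings = p^2 * c(K) + (p-1)*|q|
Step 2: = 4^2 * 13 + (4-1)*1
Step 3: = 16*13 + 3*1
Step 4: = 208 + 3 = 211

211


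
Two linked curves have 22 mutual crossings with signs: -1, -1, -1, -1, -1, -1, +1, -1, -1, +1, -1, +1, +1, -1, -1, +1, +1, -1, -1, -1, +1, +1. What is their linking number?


Step 1: Count positive crossings: 8
Step 2: Count negative crossings: 14
Step 3: Sum of signs = 8 - 14 = -6
Step 4: Linking number = sum/2 = -6/2 = -3

-3


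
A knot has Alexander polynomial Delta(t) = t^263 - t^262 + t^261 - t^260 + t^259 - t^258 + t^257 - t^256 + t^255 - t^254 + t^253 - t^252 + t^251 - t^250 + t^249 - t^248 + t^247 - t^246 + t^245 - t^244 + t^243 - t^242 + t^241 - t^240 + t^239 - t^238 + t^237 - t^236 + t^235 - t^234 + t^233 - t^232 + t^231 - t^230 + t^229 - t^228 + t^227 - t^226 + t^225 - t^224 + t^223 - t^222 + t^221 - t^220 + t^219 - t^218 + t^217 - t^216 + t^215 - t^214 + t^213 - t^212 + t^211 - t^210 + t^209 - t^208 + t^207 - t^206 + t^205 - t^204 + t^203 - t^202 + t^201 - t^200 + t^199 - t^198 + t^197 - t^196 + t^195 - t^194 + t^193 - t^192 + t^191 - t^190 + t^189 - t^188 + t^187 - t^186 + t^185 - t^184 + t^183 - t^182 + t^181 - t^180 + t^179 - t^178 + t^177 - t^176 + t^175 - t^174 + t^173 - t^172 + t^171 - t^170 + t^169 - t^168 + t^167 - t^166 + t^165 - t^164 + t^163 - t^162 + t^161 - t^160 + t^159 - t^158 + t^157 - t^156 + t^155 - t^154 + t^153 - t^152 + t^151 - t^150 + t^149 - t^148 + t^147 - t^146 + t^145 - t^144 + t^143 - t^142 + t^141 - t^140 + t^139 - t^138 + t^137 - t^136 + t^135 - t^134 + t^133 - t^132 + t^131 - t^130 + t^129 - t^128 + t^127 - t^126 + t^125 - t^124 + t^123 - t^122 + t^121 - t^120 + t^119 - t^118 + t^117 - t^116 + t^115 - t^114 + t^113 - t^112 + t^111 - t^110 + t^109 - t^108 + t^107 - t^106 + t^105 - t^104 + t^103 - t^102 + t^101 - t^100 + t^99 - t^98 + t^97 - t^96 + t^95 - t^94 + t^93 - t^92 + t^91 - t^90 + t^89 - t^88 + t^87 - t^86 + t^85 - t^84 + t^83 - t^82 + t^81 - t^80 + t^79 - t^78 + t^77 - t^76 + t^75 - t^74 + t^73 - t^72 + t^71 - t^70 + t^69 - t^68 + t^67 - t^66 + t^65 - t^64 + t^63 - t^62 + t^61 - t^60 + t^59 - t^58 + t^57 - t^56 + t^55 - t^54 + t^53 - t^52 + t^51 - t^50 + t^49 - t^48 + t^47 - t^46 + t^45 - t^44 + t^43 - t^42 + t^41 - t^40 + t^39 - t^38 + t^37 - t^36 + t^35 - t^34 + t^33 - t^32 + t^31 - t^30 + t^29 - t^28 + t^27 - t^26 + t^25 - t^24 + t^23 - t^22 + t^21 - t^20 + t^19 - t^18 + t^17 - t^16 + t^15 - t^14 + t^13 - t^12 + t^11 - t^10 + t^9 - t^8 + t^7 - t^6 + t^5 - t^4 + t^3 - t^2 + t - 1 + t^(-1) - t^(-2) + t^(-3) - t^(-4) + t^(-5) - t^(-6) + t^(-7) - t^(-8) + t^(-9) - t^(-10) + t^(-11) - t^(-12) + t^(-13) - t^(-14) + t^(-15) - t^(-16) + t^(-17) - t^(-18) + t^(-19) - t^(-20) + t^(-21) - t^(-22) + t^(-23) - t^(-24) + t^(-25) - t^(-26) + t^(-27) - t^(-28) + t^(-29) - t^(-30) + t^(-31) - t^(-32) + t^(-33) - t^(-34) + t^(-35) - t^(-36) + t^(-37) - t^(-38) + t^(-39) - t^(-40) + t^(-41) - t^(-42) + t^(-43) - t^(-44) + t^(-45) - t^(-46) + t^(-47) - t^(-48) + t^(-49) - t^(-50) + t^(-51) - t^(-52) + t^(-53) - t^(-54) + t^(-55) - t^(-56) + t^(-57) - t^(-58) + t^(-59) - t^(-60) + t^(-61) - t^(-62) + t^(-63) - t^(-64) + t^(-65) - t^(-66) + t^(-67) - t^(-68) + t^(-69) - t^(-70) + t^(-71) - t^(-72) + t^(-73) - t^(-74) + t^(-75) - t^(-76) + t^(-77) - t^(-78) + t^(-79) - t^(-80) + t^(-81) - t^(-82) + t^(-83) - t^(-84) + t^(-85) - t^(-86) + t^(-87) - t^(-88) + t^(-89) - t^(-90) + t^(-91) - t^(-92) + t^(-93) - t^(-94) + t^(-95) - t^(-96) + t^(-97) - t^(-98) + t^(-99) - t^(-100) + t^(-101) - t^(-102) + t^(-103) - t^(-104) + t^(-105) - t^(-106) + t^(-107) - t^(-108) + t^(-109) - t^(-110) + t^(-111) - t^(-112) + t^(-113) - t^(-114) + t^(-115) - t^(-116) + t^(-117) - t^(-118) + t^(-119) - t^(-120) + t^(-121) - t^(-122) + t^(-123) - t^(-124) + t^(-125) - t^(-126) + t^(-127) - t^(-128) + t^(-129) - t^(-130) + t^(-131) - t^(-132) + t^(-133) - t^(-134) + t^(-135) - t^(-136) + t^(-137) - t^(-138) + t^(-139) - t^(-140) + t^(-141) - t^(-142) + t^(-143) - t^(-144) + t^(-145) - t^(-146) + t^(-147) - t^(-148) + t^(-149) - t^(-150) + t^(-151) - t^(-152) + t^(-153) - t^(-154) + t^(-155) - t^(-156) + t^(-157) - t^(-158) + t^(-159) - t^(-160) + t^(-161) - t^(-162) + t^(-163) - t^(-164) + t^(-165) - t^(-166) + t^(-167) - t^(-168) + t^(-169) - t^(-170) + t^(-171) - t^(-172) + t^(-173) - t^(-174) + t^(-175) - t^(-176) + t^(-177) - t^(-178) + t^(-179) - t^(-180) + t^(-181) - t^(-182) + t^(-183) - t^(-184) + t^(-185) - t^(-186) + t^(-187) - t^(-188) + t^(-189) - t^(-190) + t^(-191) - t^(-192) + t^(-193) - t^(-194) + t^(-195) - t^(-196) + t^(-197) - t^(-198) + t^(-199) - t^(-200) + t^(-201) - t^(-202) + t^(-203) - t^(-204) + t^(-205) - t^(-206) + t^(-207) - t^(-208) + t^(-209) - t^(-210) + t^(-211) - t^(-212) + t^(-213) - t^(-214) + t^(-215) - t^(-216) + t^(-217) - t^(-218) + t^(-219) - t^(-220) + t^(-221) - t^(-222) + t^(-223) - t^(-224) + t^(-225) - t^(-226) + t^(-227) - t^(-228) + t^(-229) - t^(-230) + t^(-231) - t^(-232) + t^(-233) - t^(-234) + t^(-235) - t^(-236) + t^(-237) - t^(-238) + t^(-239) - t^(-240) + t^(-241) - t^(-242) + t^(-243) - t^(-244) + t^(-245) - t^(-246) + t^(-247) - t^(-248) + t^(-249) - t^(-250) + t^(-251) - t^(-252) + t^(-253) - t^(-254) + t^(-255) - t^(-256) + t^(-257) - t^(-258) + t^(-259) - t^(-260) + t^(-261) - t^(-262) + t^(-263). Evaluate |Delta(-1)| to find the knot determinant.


Step 1: The polynomial has 527 terms with alternating signs, exponents from 263 down to -263.
Step 2: Substitute t = -1. The i-th term has coefficient (-1)^i and exponent (m-i),
  so its value is (-1)^i * (-1)^(m-i) = (-1)^m = -1 for every i.
Step 3: All 527 terms equal -1, so Delta(-1) = 527 * (-1) = -527
Step 4: |Delta(-1)| = 527

527


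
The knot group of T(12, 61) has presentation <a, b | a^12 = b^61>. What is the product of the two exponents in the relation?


The relation is a^12 = b^61.
Product of exponents = 12 * 61
= 732

732


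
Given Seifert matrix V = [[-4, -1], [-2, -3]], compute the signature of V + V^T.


Step 1: V + V^T = [[-8, -3], [-3, -6]]
Step 2: trace = -14, det = 39
Step 3: Discriminant = (-14)^2 - 4*39 = 40
Step 4: Eigenvalues: -3.83772, -10.1623
Step 5: Signature = (# positive eigenvalues) - (# negative eigenvalues) = -2

-2


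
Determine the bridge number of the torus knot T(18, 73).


The bridge number of T(p,q) is min(p,q).
min(18, 73) = 18

18


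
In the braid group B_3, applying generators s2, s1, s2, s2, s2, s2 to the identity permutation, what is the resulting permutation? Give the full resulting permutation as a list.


Starting with identity [1, 2, 3].
Apply generators in sequence:
  After s2: [1, 3, 2]
  After s1: [3, 1, 2]
  After s2: [3, 2, 1]
  After s2: [3, 1, 2]
  After s2: [3, 2, 1]
  After s2: [3, 1, 2]
Final permutation: [3, 1, 2]

[3, 1, 2]


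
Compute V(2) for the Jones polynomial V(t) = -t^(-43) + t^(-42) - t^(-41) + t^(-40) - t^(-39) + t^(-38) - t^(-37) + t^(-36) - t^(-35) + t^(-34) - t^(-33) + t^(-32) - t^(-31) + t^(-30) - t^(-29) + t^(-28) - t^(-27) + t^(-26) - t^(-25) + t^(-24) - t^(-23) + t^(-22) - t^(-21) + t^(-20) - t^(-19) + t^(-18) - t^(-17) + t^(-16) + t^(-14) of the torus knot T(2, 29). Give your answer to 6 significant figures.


Substituting t = 2 into V(t) = -t^(-43) + t^(-42) - t^(-41) + t^(-40) - t^(-39) + t^(-38) - t^(-37) + t^(-36) - t^(-35) + t^(-34) - t^(-33) + t^(-32) - t^(-31) + t^(-30) - t^(-29) + t^(-28) - t^(-27) + t^(-26) - t^(-25) + t^(-24) - t^(-23) + t^(-22) - t^(-21) + t^(-20) - t^(-19) + t^(-18) - t^(-17) + t^(-16) + t^(-14):
  (-)t^(-43) = -1.13687e-13
  (+)t^(-42) = 2.27374e-13
  (-)t^(-41) = -4.54747e-13
  (+)t^(-40) = 9.09495e-13
  (-)t^(-39) = -1.81899e-12
  (+)t^(-38) = 3.63798e-12
  (-)t^(-37) = -7.27596e-12
  (+)t^(-36) = 1.45519e-11
  (-)t^(-35) = -2.91038e-11
  (+)t^(-34) = 5.82077e-11
  (-)t^(-33) = -1.16415e-10
  (+)t^(-32) = 2.32831e-10
  (-)t^(-31) = -4.65661e-10
  (+)t^(-30) = 9.31323e-10
  (-)t^(-29) = -1.86265e-09
  (+)t^(-28) = 3.72529e-09
  (-)t^(-27) = -7.45058e-09
  (+)t^(-26) = 1.49012e-08
  (-)t^(-25) = -2.98023e-08
  (+)t^(-24) = 5.96046e-08
  (-)t^(-23) = -1.19209e-07
  (+)t^(-22) = 2.38419e-07
  (-)t^(-21) = -4.76837e-07
  (+)t^(-20) = 9.53674e-07
  (-)t^(-19) = -1.90735e-06
  (+)t^(-18) = 3.8147e-06
  (-)t^(-17) = -7.62939e-06
  (+)t^(-16) = 1.52588e-05
  (+)t^(-14) = 6.10352e-05
Sum = (-1.13687e-13) + (2.27374e-13) + (-4.54747e-13) + (9.09495e-13) + (-1.81899e-12) + (3.63798e-12) + (-7.27596e-12) + (1.45519e-11) + (-2.91038e-11) + (5.82077e-11) + (-1.16415e-10) + (2.32831e-10) + (-4.65661e-10) + (9.31323e-10) + (-1.86265e-09) + (3.72529e-09) + (-7.45058e-09) + (1.49012e-08) + (-2.98023e-08) + (5.96046e-08) + (-1.19209e-07) + (2.38419e-07) + (-4.76837e-07) + (9.53674e-07) + (-1.90735e-06) + (3.8147e-06) + (-7.62939e-06) + (1.52588e-05) + (6.10352e-05)
= 7.120768225e-05
Rounded to 6 significant figures: 7.12077e-05

7.12077e-05


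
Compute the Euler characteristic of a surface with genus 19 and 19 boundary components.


chi = 2 - 2g - b
= 2 - 2*19 - 19
= 2 - 38 - 19 = -55

-55


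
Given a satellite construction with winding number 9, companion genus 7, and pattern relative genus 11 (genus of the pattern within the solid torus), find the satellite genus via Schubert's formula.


Schubert: g(satellite) = g_rel(pattern) + |winding| * g(companion),
where g_rel(pattern) is the genus of the pattern relative to the solid torus.
= 11 + 9 * 7
= 11 + 63 = 74

74


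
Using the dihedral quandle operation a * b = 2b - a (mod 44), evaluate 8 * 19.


8 * 19 = 2*19 - 8 mod 44
= 38 - 8 mod 44
= 30 mod 44 = 30

30


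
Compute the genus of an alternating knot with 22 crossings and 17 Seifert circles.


For alternating knots, g = (c - s + 1)/2.
= (22 - 17 + 1)/2
= 6/2 = 3

3


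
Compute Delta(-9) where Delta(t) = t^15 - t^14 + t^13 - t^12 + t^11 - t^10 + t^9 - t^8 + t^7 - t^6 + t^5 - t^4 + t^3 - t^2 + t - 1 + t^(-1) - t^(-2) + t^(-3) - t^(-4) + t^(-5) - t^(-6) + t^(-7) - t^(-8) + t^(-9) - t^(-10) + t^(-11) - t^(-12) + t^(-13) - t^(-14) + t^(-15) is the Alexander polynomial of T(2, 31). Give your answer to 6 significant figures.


Substituting t = -9 into Delta(t) = t^15 - t^14 + t^13 - t^12 + t^11 - t^10 + t^9 - t^8 + t^7 - t^6 + t^5 - t^4 + t^3 - t^2 + t - 1 + t^(-1) - t^(-2) + t^(-3) - t^(-4) + t^(-5) - t^(-6) + t^(-7) - t^(-8) + t^(-9) - t^(-10) + t^(-11) - t^(-12) + t^(-13) - t^(-14) + t^(-15):
Term values: (-205891132094649) + (-22876792454961) + (-2541865828329) + (-282429536481) + (-31381059609) + (-3486784401) + (-387420489) + (-43046721) + (-4782969) + (-531441) + (-59049) + (-6561) + (-729) + (-81) + (-9) + (-1) + (-0.111111) + (-0.0123457) + (-0.00137174) + (-0.000152416) + (-1.69351e-05) + (-1.88168e-06) + (-2.09075e-07) + (-2.32306e-08) + (-2.58117e-09) + (-2.86797e-10) + (-3.18664e-11) + (-3.54071e-12) + (-3.93412e-13) + (-4.37124e-14) + (-4.85694e-15)
Sum = -2.316275236e+14
Rounded to 6 significant figures: -2.31628e+14

-2.31628e+14


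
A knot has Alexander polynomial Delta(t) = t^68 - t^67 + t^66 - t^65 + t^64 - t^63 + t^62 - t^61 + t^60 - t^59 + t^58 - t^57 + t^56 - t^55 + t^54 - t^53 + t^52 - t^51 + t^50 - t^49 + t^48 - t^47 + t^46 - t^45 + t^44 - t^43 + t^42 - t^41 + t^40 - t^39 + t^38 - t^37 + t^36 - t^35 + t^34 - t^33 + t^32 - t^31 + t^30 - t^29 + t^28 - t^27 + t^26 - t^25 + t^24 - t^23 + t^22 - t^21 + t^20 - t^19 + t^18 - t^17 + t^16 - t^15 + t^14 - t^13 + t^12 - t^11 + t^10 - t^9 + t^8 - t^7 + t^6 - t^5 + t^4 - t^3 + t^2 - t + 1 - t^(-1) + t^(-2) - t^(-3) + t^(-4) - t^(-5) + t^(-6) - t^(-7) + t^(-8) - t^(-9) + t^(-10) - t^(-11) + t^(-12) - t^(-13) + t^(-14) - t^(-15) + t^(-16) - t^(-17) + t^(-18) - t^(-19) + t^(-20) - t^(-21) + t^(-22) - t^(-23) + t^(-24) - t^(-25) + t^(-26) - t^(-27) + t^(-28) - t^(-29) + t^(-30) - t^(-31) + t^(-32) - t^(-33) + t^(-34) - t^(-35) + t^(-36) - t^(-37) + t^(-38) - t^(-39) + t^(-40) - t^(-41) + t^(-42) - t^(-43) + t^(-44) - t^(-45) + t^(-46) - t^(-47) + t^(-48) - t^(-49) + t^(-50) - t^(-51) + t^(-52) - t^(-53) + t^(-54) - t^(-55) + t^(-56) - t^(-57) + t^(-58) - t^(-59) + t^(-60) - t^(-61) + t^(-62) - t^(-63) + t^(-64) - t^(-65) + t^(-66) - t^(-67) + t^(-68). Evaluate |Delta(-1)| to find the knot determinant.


Step 1: The polynomial has 137 terms with alternating signs, exponents from 68 down to -68.
Step 2: Substitute t = -1. The i-th term has coefficient (-1)^i and exponent (m-i),
  so its value is (-1)^i * (-1)^(m-i) = (-1)^m = 1 for every i.
Step 3: All 137 terms equal 1, so Delta(-1) = 137 * (1) = 137
Step 4: |Delta(-1)| = 137

137


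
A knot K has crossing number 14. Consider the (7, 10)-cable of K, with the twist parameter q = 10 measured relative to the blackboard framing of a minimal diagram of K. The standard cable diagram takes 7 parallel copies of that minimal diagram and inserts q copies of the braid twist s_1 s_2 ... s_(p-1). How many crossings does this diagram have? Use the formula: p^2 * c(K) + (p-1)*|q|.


Step 1: Each of the c(K) crossings of the companion diagram becomes p*p = p^2 crossings among the p parallel strands, and each of the |q| twists s_1 s_2 ... s_(p-1) adds (p-1) crossings.
  Crossings = p^2 * c(K) + (p-1)*|q|
Step 2: = 7^2 * 14 + (7-1)*10
Step 3: = 49*14 + 6*10
Step 4: = 686 + 60 = 746

746


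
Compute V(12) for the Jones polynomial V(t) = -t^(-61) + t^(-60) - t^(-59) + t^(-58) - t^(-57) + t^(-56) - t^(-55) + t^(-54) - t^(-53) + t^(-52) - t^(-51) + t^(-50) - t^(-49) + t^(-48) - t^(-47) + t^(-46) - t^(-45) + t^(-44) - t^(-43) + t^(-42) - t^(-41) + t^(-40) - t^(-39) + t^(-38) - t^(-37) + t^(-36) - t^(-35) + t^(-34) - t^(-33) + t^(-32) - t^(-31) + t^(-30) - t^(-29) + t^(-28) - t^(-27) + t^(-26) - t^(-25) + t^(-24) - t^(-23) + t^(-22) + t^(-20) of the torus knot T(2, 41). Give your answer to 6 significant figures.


Substituting t = 12 into V(t) = -t^(-61) + t^(-60) - t^(-59) + t^(-58) - t^(-57) + t^(-56) - t^(-55) + t^(-54) - t^(-53) + t^(-52) - t^(-51) + t^(-50) - t^(-49) + t^(-48) - t^(-47) + t^(-46) - t^(-45) + t^(-44) - t^(-43) + t^(-42) - t^(-41) + t^(-40) - t^(-39) + t^(-38) - t^(-37) + t^(-36) - t^(-35) + t^(-34) - t^(-33) + t^(-32) - t^(-31) + t^(-30) - t^(-29) + t^(-28) - t^(-27) + t^(-26) - t^(-25) + t^(-24) - t^(-23) + t^(-22) + t^(-20):
  (-)t^(-61) = -1.47892e-66
  (+)t^(-60) = 1.7747e-65
  (-)t^(-59) = -2.12964e-64
  (+)t^(-58) = 2.55557e-63
  (-)t^(-57) = -3.06668e-62
  (+)t^(-56) = 3.68002e-61
  (-)t^(-55) = -4.41602e-60
  (+)t^(-54) = 5.29923e-59
  (-)t^(-53) = -6.35908e-58
  (+)t^(-52) = 7.63089e-57
  (-)t^(-51) = -9.15707e-56
  (+)t^(-50) = 1.09885e-54
  (-)t^(-49) = -1.31862e-53
  (+)t^(-48) = 1.58234e-52
  (-)t^(-47) = -1.89881e-51
  (+)t^(-46) = 2.27857e-50
  (-)t^(-45) = -2.73429e-49
  (+)t^(-44) = 3.28114e-48
  (-)t^(-43) = -3.93737e-47
  (+)t^(-42) = 4.72485e-46
  (-)t^(-41) = -5.66982e-45
  (+)t^(-40) = 6.80378e-44
  (-)t^(-39) = -8.16453e-43
  (+)t^(-38) = 9.79744e-42
  (-)t^(-37) = -1.17569e-40
  (+)t^(-36) = 1.41083e-39
  (-)t^(-35) = -1.693e-38
  (+)t^(-34) = 2.0316e-37
  (-)t^(-33) = -2.43792e-36
  (+)t^(-32) = 2.9255e-35
  (-)t^(-31) = -3.5106e-34
  (+)t^(-30) = 4.21272e-33
  (-)t^(-29) = -5.05526e-32
  (+)t^(-28) = 6.06632e-31
  (-)t^(-27) = -7.27958e-30
  (+)t^(-26) = 8.7355e-29
  (-)t^(-25) = -1.04826e-27
  (+)t^(-24) = 1.25791e-26
  (-)t^(-23) = -1.50949e-25
  (+)t^(-22) = 1.81139e-24
  (+)t^(-20) = 2.60841e-22
Sum = (-1.47892e-66) + (1.7747e-65) + (-2.12964e-64) + (2.55557e-63) + (-3.06668e-62) + (3.68002e-61) + (-4.41602e-60) + (5.29923e-59) + (-6.35908e-58) + (7.63089e-57) + (-9.15707e-56) + (1.09885e-54) + (-1.31862e-53) + (1.58234e-52) + (-1.89881e-51) + (2.27857e-50) + (-2.73429e-49) + (3.28114e-48) + (-3.93737e-47) + (4.72485e-46) + (-5.66982e-45) + (6.80378e-44) + (-8.16453e-43) + (9.79744e-42) + (-1.17569e-40) + (1.41083e-39) + (-1.693e-38) + (2.0316e-37) + (-2.43792e-36) + (2.9255e-35) + (-3.5106e-34) + (4.21272e-33) + (-5.05526e-32) + (6.06632e-31) + (-7.27958e-30) + (8.7355e-29) + (-1.04826e-27) + (1.25791e-26) + (-1.50949e-25) + (1.81139e-24) + (2.60841e-22)
= 2.625125877e-22
Rounded to 6 significant figures: 2.62513e-22

2.62513e-22


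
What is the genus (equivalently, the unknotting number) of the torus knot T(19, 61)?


For a torus knot T(p,q), both the unknotting number and genus equal (p-1)(q-1)/2.
= (19-1)(61-1)/2
= 18*60/2
= 1080/2 = 540

540


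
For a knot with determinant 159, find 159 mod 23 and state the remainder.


Step 1: A knot is p-colorable if and only if p divides its determinant.
Step 2: Compute 159 mod 23.
159 = 6 * 23 + 21
Step 3: 159 mod 23 = 21
Step 4: The knot is 23-colorable: no

21


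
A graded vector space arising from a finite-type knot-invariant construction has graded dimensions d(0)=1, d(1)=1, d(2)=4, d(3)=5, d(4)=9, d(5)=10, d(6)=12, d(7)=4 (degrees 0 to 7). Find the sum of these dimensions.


Total dimension = d(0) + d(1) + ... + d(7)
= 1 + 1 + 4 + 5 + 9 + 10 + 12 + 4
= 46

46


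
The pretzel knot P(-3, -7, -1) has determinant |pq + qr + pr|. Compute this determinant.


Step 1: Compute pq + qr + pr.
pq = (-3)*(-7) = 21
qr = (-7)*(-1) = 7
pr = (-3)*(-1) = 3
pq + qr + pr = 21 + 7 + 3 = 31
Step 2: Take absolute value.
det(P(-3,-7,-1)) = |31| = 31

31


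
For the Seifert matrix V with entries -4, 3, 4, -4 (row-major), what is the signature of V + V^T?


Step 1: V + V^T = [[-8, 7], [7, -8]]
Step 2: trace = -16, det = 15
Step 3: Discriminant = (-16)^2 - 4*15 = 196
Step 4: Eigenvalues: -1, -15
Step 5: Signature = (# positive eigenvalues) - (# negative eigenvalues) = -2

-2


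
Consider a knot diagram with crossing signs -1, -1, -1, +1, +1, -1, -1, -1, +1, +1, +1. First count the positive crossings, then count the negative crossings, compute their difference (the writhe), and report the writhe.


Step 1: Count positive crossings (+1).
Positive crossings: 5
Step 2: Count negative crossings (-1).
Negative crossings: 6
Step 3: Writhe = (positive) - (negative)
w = 5 - 6 = -1
Step 4: |w| = 1, and w is negative

-1


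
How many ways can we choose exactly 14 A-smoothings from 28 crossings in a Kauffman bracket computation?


We choose which 14 of 28 crossings get A-smoothings.
C(28, 14) = 28! / (14! * 14!)
= 40116600

40116600


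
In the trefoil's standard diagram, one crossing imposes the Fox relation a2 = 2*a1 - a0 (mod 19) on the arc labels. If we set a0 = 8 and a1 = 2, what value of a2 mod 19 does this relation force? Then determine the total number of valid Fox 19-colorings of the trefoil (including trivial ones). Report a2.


Step 1: Apply the given crossing relation 2*a1 - a0 - a2 = 0 (mod 19).
  a2 = 2*a1 - a0 mod 19
  a2 = 2*2 - 8 mod 19
  a2 = 4 - 8 mod 19
  a2 = -4 mod 19 = 15
Step 2: The trefoil has determinant 3.
  Number of Fox p-colorings (p prime) is p^2 if p = 3, else p.
  Since 19 does not divide 3, only trivial (constant) colorings exist.
  (So the trial a0 = 8, a1 = 2 with a0 != a1 does NOT extend to a valid coloring of the whole trefoil: the other two crossing relations require 3*(a1 - a0) = 0 (mod 19), which fails.)
  Total colorings = 19
Step 3: a2 = 15, total Fox 19-colorings = 19

15


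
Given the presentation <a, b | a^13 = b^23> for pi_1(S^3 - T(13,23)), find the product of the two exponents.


The relation is a^13 = b^23.
Product of exponents = 13 * 23
= 299

299


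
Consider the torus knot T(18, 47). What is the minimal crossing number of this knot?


For a torus knot T(p, q) with gcd(p,q)=1,
the crossing number is min(p*(q-1), q*(p-1)).
p*(q-1) = 18*46 = 828
q*(p-1) = 47*17 = 799
min(828, 799) = 799

799


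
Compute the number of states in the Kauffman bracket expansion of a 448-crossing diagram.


Each crossing contributes 2 choices (A-smoothing or B-smoothing).
Total states = 2^448 = 726838724295606890549323807888004534353641360687318060281490199180639288113397923326191050713763565560762521606266177933534601628614656

726838724295606890549323807888004534353641360687318060281490199180639288113397923326191050713763565560762521606266177933534601628614656


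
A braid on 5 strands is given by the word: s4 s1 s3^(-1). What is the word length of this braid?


The word length counts the number of generators (including inverses).
Listing each generator: s4, s1, s3^(-1)
There are 3 generators in this braid word.

3


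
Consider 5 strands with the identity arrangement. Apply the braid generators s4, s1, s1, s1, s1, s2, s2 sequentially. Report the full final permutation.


Starting with identity [1, 2, 3, 4, 5].
Apply generators in sequence:
  After s4: [1, 2, 3, 5, 4]
  After s1: [2, 1, 3, 5, 4]
  After s1: [1, 2, 3, 5, 4]
  After s1: [2, 1, 3, 5, 4]
  After s1: [1, 2, 3, 5, 4]
  After s2: [1, 3, 2, 5, 4]
  After s2: [1, 2, 3, 5, 4]
Final permutation: [1, 2, 3, 5, 4]

[1, 2, 3, 5, 4]


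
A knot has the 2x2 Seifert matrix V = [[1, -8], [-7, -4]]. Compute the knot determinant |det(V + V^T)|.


Step 1: Form V + V^T where V = [[1, -8], [-7, -4]]
  V^T = [[1, -7], [-8, -4]]
  V + V^T = [[2, -15], [-15, -8]]
Step 2: det(V + V^T) = 2*(-8) - (-15)*(-15)
  = -16 - 225 = -241
Step 3: Knot determinant = |det(V + V^T)| = |-241| = 241

241


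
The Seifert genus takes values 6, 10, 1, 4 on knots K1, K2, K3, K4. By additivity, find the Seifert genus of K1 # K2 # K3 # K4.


The Seifert genus is additive under connected sum.
Seifert genus(K1 # K2 # K3 # K4) = (6) + (10) + (1) + (4)
= 21

21


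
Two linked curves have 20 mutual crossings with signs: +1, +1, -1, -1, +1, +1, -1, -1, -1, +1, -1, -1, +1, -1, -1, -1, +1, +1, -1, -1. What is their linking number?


Step 1: Count positive crossings: 8
Step 2: Count negative crossings: 12
Step 3: Sum of signs = 8 - 12 = -4
Step 4: Linking number = sum/2 = -4/2 = -2

-2


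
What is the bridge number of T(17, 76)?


The bridge number of T(p,q) is min(p,q).
min(17, 76) = 17

17


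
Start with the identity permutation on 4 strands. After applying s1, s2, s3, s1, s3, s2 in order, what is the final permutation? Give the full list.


Starting with identity [1, 2, 3, 4].
Apply generators in sequence:
  After s1: [2, 1, 3, 4]
  After s2: [2, 3, 1, 4]
  After s3: [2, 3, 4, 1]
  After s1: [3, 2, 4, 1]
  After s3: [3, 2, 1, 4]
  After s2: [3, 1, 2, 4]
Final permutation: [3, 1, 2, 4]

[3, 1, 2, 4]


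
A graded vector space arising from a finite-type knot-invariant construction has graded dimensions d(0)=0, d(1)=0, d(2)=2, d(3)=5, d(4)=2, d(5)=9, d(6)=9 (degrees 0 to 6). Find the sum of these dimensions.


Total dimension = d(0) + d(1) + ... + d(6)
= 0 + 0 + 2 + 5 + 2 + 9 + 9
= 27

27


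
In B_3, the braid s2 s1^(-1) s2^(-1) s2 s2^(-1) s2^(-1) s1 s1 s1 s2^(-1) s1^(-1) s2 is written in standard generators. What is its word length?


The word length counts the number of generators (including inverses).
Listing each generator: s2, s1^(-1), s2^(-1), s2, s2^(-1), s2^(-1), s1, s1, s1, s2^(-1), s1^(-1), s2
There are 12 generators in this braid word.

12


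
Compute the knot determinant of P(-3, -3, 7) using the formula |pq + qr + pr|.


Step 1: Compute pq + qr + pr.
pq = (-3)*(-3) = 9
qr = (-3)*7 = -21
pr = (-3)*7 = -21
pq + qr + pr = 9 + (-21) + (-21) = -33
Step 2: Take absolute value.
det(P(-3,-3,7)) = |-33| = 33

33


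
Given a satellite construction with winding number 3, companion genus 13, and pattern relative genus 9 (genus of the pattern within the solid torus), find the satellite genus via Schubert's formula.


Schubert: g(satellite) = g_rel(pattern) + |winding| * g(companion),
where g_rel(pattern) is the genus of the pattern relative to the solid torus.
= 9 + 3 * 13
= 9 + 39 = 48

48


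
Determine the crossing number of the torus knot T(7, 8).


For a torus knot T(p, q) with gcd(p,q)=1,
the crossing number is min(p*(q-1), q*(p-1)).
p*(q-1) = 7*7 = 49
q*(p-1) = 8*6 = 48
min(49, 48) = 48

48


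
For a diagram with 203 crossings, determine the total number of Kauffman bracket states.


Each crossing contributes 2 choices (A-smoothing or B-smoothing).
Total states = 2^203 = 12855504354071922204335696738729300820177623950262342682411008

12855504354071922204335696738729300820177623950262342682411008


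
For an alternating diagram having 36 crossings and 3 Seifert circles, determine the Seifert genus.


For alternating knots, g = (c - s + 1)/2.
= (36 - 3 + 1)/2
= 34/2 = 17

17


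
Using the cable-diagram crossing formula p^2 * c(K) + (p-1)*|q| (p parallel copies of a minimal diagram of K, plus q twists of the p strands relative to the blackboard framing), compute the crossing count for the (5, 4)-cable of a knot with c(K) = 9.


Step 1: Each of the c(K) crossings of the companion diagram becomes p*p = p^2 crossings among the p parallel strands, and each of the |q| twists s_1 s_2 ... s_(p-1) adds (p-1) crossings.
  Crossings = p^2 * c(K) + (p-1)*|q|
Step 2: = 5^2 * 9 + (5-1)*4
Step 3: = 25*9 + 4*4
Step 4: = 225 + 16 = 241

241
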